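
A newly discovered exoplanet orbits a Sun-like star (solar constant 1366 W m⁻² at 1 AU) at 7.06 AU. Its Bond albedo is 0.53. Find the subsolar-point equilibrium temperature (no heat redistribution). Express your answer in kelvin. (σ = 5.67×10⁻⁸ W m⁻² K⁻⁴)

T_ss ≈ 123 K

Flux at 7.06 AU: S = 1366/7.06² = 27.4 W m⁻².
At the subsolar point the surface absorbs S(1−A) and emits σT⁴ per unit area — no factor of 4, since only the local patch is in balance.
T = [27.4 × 0.47 / 5.67×10⁻⁸]^(1/4) = (2.27×10⁸)^(1/4) = 123 K.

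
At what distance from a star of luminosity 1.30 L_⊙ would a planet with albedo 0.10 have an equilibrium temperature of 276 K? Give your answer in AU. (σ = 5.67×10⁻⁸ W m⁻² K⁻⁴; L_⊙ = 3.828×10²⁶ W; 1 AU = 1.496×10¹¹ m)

L = 1.30 × 3.828×10²⁶ = 4.98×10²⁶ W.
From T_eq⁴ = L(1−A)/(16πσd²): d = √[L(1−A)/(16πσT_eq⁴)].
d = √[4.98×10²⁶ × 0.90 / (16π × 5.67×10⁻⁸ × (276)⁴)] = 1.65×10¹¹ m = 1.10 AU.

d ≈ 1.10 AU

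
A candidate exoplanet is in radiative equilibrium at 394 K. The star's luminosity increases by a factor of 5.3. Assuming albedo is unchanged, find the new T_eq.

T_eq ≈ 598 K

T_eq ∝ L^(1/4) · d^(−1/2).
T′ = 394 × 5.3^(1/4) = 598 K.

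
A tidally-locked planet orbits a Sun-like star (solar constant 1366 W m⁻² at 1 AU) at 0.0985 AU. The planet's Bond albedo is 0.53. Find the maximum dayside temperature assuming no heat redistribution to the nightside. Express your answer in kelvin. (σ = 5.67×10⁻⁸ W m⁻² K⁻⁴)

Flux at 0.0985 AU: S = 1366/0.0985² = 1.41×10⁵ W m⁻².
With no redistribution each surface element balances locally: S(1−A) = σT⁴.
T = [1.41×10⁵ × 0.47 / 5.67×10⁻⁸]^(1/4) = (1.17×10¹²)^(1/4) = 1040 K.

T_ss ≈ 1040 K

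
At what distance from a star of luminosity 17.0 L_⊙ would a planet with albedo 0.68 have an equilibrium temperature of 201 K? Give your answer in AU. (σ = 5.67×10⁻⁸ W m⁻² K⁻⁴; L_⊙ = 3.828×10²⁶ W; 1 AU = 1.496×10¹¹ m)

L = 17.0 × 3.828×10²⁶ = 6.51×10²⁷ W.
From T_eq⁴ = L(1−A)/(16πσd²): d = √[L(1−A)/(16πσT_eq⁴)].
d = √[6.51×10²⁷ × 0.32 / (16π × 5.67×10⁻⁸ × (201)⁴)] = 6.69×10¹¹ m = 4.47 AU.

d ≈ 4.47 AU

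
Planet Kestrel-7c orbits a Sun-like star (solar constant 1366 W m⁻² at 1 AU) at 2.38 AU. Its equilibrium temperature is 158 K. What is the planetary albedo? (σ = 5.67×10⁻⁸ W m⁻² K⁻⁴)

Flux at 2.38 AU: S = 1366/2.38² = 241 W m⁻².
From T_eq⁴ = S(1−A)/(4σ): 1−A = 4σT_eq⁴/S.
1−A = 4 × 5.67×10⁻⁸ × (158)⁴ / 241 = 0.586.

A ≈ 0.41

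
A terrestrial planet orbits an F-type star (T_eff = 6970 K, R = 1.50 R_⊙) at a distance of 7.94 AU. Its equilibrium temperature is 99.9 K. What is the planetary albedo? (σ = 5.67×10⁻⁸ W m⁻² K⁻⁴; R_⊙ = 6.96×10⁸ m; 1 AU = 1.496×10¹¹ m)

A ≈ 0.78

R_⋆ = 1.50 × 6.96×10⁸ = 1.04×10⁹ m.
d = 7.94 AU = 1.19×10¹² m.
L = 4πR_⋆²σT_⋆⁴ = 4π(1.04×10⁹)² × 5.67×10⁻⁸ × (6970)⁴ = 1.83×10²⁷ W.
S = L/(4πd²) = 103 W m⁻².
From T_eq⁴ = S(1−A)/(4σ): 1−A = 4σT_eq⁴/S.
1−A = 4 × 5.67×10⁻⁸ × (99.9)⁴ / 103 = 0.219.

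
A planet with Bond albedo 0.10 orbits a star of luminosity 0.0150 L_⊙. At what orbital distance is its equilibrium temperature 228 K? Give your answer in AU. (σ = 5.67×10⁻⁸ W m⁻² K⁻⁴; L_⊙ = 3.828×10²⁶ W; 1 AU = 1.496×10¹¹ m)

L = 0.0150 × 3.828×10²⁶ = 5.74×10²⁴ W.
From T_eq⁴ = L(1−A)/(16πσd²): d = √[L(1−A)/(16πσT_eq⁴)].
d = √[5.74×10²⁴ × 0.90 / (16π × 5.67×10⁻⁸ × (228)⁴)] = 2.59×10¹⁰ m = 0.173 AU.

d ≈ 0.173 AU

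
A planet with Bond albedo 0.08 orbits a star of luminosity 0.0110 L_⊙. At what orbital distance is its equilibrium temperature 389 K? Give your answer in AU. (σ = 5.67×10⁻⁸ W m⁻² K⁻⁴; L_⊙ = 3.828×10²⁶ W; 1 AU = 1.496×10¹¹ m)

d ≈ 0.0515 AU

L = 0.0110 × 3.828×10²⁶ = 4.21×10²⁴ W.
From T_eq⁴ = L(1−A)/(16πσd²): d = √[L(1−A)/(16πσT_eq⁴)].
d = √[4.21×10²⁴ × 0.92 / (16π × 5.67×10⁻⁸ × (389)⁴)] = 7.70×10⁹ m = 0.0515 AU.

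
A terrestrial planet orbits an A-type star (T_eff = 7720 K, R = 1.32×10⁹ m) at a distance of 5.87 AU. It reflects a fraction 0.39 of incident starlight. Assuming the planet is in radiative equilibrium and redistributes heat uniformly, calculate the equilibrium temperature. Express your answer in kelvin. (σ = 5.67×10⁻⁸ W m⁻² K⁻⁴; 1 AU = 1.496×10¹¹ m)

d = 5.87 AU = 8.78×10¹¹ m.
L = 4πR_⋆²σT_⋆⁴ = 4π(1.32×10⁹)² × 5.67×10⁻⁸ × (7720)⁴ = 4.41×10²⁷ W.
S = L/(4πd²) = 455 W m⁻².
Energy balance: absorbed = emitted ⇒ πR²·S(1−A) = 4πR²·σT_eq⁴, so T_eq⁴ = S(1−A)/(4σ).
T_eq = [455 × 0.61 / (4 × 5.67×10⁻⁸)]^(1/4) = (1.22×10⁹)^(1/4) = 187 K.

T_eq ≈ 187 K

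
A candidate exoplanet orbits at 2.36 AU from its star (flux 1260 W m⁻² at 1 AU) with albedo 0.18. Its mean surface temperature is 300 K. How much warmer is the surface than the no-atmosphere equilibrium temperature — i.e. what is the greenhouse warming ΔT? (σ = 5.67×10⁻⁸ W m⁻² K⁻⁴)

ΔT ≈ 130.9 K

S = 1260/2.36² = 226.2 W m⁻².
T_eq = [S(1−A)/(4σ)]^(1/4) = [226.2×0.82/(4×5.67×10⁻⁸)]^(1/4) = 169.1 K.
ΔT = T_surf − T_eq = 300 − 169.1.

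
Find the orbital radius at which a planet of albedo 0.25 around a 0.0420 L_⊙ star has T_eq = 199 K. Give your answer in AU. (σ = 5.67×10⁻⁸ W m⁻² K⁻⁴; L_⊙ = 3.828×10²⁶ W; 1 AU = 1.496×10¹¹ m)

d ≈ 0.347 AU

L = 0.0420 × 3.828×10²⁶ = 1.61×10²⁵ W.
From T_eq⁴ = L(1−A)/(16πσd²): d = √[L(1−A)/(16πσT_eq⁴)].
d = √[1.61×10²⁵ × 0.75 / (16π × 5.67×10⁻⁸ × (199)⁴)] = 5.19×10¹⁰ m = 0.347 AU.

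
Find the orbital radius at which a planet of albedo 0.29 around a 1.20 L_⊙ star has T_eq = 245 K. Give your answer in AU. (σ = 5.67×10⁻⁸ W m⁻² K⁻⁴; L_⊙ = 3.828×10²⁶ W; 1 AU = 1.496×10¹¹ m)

d ≈ 1.19 AU

L = 1.20 × 3.828×10²⁶ = 4.59×10²⁶ W.
From T_eq⁴ = L(1−A)/(16πσd²): d = √[L(1−A)/(16πσT_eq⁴)].
d = √[4.59×10²⁶ × 0.71 / (16π × 5.67×10⁻⁸ × (245)⁴)] = 1.78×10¹¹ m = 1.19 AU.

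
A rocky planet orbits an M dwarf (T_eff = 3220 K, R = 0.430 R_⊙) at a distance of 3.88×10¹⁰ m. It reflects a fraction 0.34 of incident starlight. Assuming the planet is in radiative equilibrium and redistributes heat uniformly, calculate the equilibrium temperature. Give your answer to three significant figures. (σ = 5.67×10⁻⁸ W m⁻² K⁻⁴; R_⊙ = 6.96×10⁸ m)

R_⋆ = 0.430 × 6.96×10⁸ = 2.99×10⁸ m.
L = 4πR_⋆²σT_⋆⁴ = 4π(2.99×10⁸)² × 5.67×10⁻⁸ × (3220)⁴ = 6.86×10²⁴ W.
S = L/(4πd²) = 363 W m⁻².
Energy balance: absorbed = emitted ⇒ πR²·S(1−A) = 4πR²·σT_eq⁴, so T_eq⁴ = S(1−A)/(4σ).
T_eq = [363 × 0.66 / (4 × 5.67×10⁻⁸)]^(1/4) = (1.06×10⁹)^(1/4) = 180 K.

T_eq ≈ 180 K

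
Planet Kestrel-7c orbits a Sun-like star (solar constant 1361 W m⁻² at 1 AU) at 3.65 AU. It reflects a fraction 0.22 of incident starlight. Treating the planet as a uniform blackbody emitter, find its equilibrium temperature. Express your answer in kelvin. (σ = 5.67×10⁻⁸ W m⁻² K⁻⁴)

Flux at 3.65 AU: S = 1361/3.65² = 102 W m⁻².
Energy balance: absorbed = emitted ⇒ πR²·S(1−A) = 4πR²·σT_eq⁴, so T_eq⁴ = S(1−A)/(4σ).
T_eq = [102 × 0.78 / (4 × 5.67×10⁻⁸)]^(1/4) = (3.51×10⁸)^(1/4) = 137 K.

T_eq ≈ 137 K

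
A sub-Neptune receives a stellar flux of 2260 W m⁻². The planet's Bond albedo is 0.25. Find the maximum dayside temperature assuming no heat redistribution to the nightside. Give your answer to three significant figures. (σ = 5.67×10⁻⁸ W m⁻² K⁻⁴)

With no redistribution each surface element balances locally: S(1−A) = σT⁴.
T = [2260 × 0.75 / 5.67×10⁻⁸]^(1/4) = (2.99×10¹⁰)^(1/4) = 416 K.

T_ss ≈ 416 K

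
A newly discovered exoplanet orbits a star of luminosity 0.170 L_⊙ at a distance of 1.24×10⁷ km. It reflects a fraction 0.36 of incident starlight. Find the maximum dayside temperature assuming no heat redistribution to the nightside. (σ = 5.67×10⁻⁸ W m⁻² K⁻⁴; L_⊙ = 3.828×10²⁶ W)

d = 1.24×10⁷ km = 1.24×10¹⁰ m.
L = 0.170 × 3.828×10²⁶ = 6.51×10²⁵ W.
Flux: S = L/(4πd²) = 6.51×10²⁵/(4π×(1.24×10¹⁰)²) = 3.37×10⁴ W m⁻².
With no redistribution each surface element balances locally: S(1−A) = σT⁴.
T = [3.37×10⁴ × 0.64 / 5.67×10⁻⁸]^(1/4) = (3.80×10¹¹)^(1/4) = 785 K.

T_ss ≈ 785 K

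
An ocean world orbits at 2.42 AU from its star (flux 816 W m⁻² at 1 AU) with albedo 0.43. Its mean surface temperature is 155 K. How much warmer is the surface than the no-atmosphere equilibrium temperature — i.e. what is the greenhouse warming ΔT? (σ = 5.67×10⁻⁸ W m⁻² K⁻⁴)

S = 816/2.42² = 139.3 W m⁻².
T_eq = [S(1−A)/(4σ)]^(1/4) = [139.3×0.57/(4×5.67×10⁻⁸)]^(1/4) = 136.8 K.
ΔT = T_surf − T_eq = 155 − 136.8.

ΔT ≈ 18.2 K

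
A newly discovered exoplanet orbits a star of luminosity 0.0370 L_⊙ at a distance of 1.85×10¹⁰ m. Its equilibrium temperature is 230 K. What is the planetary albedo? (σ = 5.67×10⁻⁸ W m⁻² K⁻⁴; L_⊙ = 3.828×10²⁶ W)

L = 0.0370 × 3.828×10²⁶ = 1.42×10²⁵ W.
Flux: S = L/(4πd²) = 1.42×10²⁵/(4π×(1.85×10¹⁰)²) = 3290 W m⁻².
From T_eq⁴ = S(1−A)/(4σ): 1−A = 4σT_eq⁴/S.
1−A = 4 × 5.67×10⁻⁸ × (230)⁴ / 3290 = 0.193.

A ≈ 0.81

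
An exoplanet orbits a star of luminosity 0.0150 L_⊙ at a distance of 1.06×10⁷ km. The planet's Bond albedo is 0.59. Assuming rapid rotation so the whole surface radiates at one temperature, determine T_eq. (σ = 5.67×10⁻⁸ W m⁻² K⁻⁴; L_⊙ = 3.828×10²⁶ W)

T_eq ≈ 293 K

d = 1.06×10⁷ km = 1.06×10¹⁰ m.
L = 0.0150 × 3.828×10²⁶ = 5.74×10²⁴ W.
Flux: S = L/(4πd²) = 5.74×10²⁴/(4π×(1.06×10¹⁰)²) = 4070 W m⁻².
Energy balance: absorbed = emitted ⇒ πR²·S(1−A) = 4πR²·σT_eq⁴, so T_eq⁴ = S(1−A)/(4σ).
T_eq = [4070 × 0.41 / (4 × 5.67×10⁻⁸)]^(1/4) = (7.35×10⁹)^(1/4) = 293 K.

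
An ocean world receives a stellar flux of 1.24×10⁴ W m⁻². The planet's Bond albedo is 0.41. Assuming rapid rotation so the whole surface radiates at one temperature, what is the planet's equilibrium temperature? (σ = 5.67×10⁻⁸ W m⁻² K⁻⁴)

Energy balance: absorbed = emitted ⇒ πR²·S(1−A) = 4πR²·σT_eq⁴, so T_eq⁴ = S(1−A)/(4σ).
T_eq = [1.24×10⁴ × 0.59 / (4 × 5.67×10⁻⁸)]^(1/4) = (3.23×10¹⁰)^(1/4) = 424 K.

T_eq ≈ 424 K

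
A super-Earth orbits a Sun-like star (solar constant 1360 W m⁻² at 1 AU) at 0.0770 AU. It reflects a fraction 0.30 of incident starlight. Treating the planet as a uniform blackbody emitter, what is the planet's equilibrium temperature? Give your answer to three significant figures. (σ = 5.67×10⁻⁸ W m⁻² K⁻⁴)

T_eq ≈ 917 K

Flux at 0.0770 AU: S = 1360/0.0770² = 2.29×10⁵ W m⁻².
Energy balance: absorbed = emitted ⇒ πR²·S(1−A) = 4πR²·σT_eq⁴, so T_eq⁴ = S(1−A)/(4σ).
T_eq = [2.29×10⁵ × 0.70 / (4 × 5.67×10⁻⁸)]^(1/4) = (7.08×10¹¹)^(1/4) = 917 K.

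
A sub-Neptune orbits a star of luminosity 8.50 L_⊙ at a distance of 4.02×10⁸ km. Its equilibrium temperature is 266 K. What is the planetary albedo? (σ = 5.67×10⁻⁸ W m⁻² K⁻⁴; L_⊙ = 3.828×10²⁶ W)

d = 4.02×10⁸ km = 4.02×10¹¹ m.
L = 8.50 × 3.828×10²⁶ = 3.25×10²⁷ W.
Flux: S = L/(4πd²) = 3.25×10²⁷/(4π×(4.02×10¹¹)²) = 1600 W m⁻².
From T_eq⁴ = S(1−A)/(4σ): 1−A = 4σT_eq⁴/S.
1−A = 4 × 5.67×10⁻⁸ × (266)⁴ / 1600 = 0.709.

A ≈ 0.29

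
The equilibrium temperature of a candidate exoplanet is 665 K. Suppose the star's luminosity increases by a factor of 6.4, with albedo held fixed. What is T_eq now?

T_eq ≈ 1060 K

T_eq ∝ L^(1/4) · d^(−1/2).
T′ = 665 × 6.4^(1/4) = 1060 K.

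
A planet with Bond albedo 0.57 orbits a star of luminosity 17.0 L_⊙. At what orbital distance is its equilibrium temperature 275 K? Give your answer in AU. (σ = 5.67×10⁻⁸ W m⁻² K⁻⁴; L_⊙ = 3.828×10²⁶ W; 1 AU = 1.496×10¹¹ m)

L = 17.0 × 3.828×10²⁶ = 6.51×10²⁷ W.
From T_eq⁴ = L(1−A)/(16πσd²): d = √[L(1−A)/(16πσT_eq⁴)].
d = √[6.51×10²⁷ × 0.43 / (16π × 5.67×10⁻⁸ × (275)⁴)] = 4.14×10¹¹ m = 2.77 AU.

d ≈ 2.77 AU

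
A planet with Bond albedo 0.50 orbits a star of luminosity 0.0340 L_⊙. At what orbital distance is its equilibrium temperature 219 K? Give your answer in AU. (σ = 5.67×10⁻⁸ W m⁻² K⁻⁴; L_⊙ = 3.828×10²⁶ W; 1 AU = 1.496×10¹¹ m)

d ≈ 0.211 AU

L = 0.0340 × 3.828×10²⁶ = 1.30×10²⁵ W.
From T_eq⁴ = L(1−A)/(16πσd²): d = √[L(1−A)/(16πσT_eq⁴)].
d = √[1.30×10²⁵ × 0.50 / (16π × 5.67×10⁻⁸ × (219)⁴)] = 3.15×10¹⁰ m = 0.211 AU.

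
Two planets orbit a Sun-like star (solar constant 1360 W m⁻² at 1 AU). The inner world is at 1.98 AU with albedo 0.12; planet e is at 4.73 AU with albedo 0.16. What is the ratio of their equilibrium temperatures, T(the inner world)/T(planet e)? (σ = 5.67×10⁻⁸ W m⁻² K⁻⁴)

T₁/T₂ ≈ 1.564

T_eq = [S₀(1−A)/(4σd²)]^(1/4), so T ∝ (1−A)^(1/4) / √d.
T₁ = [1360×0.88/(4×5.67×10⁻⁸×1.98²)]^(1/4) = 191.54 K.
T₂ = [1360×0.84/(4×5.67×10⁻⁸×4.73²)]^(1/4) = 122.49 K.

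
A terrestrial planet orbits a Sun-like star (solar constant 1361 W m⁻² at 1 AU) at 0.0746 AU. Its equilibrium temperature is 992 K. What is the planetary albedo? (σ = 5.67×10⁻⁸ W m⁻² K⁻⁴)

A ≈ 0.10

Flux at 0.0746 AU: S = 1361/0.0746² = 2.45×10⁵ W m⁻².
From T_eq⁴ = S(1−A)/(4σ): 1−A = 4σT_eq⁴/S.
1−A = 4 × 5.67×10⁻⁸ × (992)⁴ / 2.45×10⁵ = 0.898.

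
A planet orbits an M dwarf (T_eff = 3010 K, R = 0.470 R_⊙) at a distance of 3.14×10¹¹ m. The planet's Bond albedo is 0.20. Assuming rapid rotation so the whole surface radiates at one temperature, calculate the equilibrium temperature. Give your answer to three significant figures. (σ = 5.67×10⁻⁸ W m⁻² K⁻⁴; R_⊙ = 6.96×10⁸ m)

R_⋆ = 0.470 × 6.96×10⁸ = 3.27×10⁸ m.
L = 4πR_⋆²σT_⋆⁴ = 4π(3.27×10⁸)² × 5.67×10⁻⁸ × (3010)⁴ = 6.26×10²⁴ W.
S = L/(4πd²) = 5.05 W m⁻².
Energy balance: absorbed = emitted ⇒ πR²·S(1−A) = 4πR²·σT_eq⁴, so T_eq⁴ = S(1−A)/(4σ).
T_eq = [5.05 × 0.80 / (4 × 5.67×10⁻⁸)]^(1/4) = (1.78×10⁷)^(1/4) = 65.0 K.

T_eq ≈ 65.0 K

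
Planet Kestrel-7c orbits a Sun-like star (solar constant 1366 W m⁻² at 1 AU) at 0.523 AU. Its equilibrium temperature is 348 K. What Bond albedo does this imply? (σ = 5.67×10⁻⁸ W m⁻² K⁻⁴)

A ≈ 0.33

Flux at 0.523 AU: S = 1366/0.523² = 4990 W m⁻².
From T_eq⁴ = S(1−A)/(4σ): 1−A = 4σT_eq⁴/S.
1−A = 4 × 5.67×10⁻⁸ × (348)⁴ / 4990 = 0.666.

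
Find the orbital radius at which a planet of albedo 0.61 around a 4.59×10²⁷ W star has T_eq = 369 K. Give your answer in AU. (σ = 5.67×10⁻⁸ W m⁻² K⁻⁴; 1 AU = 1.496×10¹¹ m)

From T_eq⁴ = L(1−A)/(16πσd²): d = √[L(1−A)/(16πσT_eq⁴)].
d = √[4.59×10²⁷ × 0.39 / (16π × 5.67×10⁻⁸ × (369)⁴)] = 1.84×10¹¹ m = 1.23 AU.

d ≈ 1.23 AU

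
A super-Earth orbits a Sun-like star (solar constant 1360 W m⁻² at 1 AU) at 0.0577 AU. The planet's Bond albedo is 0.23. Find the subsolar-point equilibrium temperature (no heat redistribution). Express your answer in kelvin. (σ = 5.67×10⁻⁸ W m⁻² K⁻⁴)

Flux at 0.0577 AU: S = 1360/0.0577² = 4.08×10⁵ W m⁻².
At the subsolar point the surface absorbs S(1−A) and emits σT⁴ per unit area — no factor of 4, since only the local patch is in balance.
T = [4.08×10⁵ × 0.77 / 5.67×10⁻⁸]^(1/4) = (5.55×10¹²)^(1/4) = 1530 K.

T_ss ≈ 1530 K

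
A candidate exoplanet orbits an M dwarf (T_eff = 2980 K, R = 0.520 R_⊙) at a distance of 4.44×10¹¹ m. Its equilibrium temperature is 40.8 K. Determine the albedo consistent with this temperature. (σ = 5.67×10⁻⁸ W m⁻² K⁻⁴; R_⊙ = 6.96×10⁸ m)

R_⋆ = 0.520 × 6.96×10⁸ = 3.62×10⁸ m.
L = 4πR_⋆²σT_⋆⁴ = 4π(3.62×10⁸)² × 5.67×10⁻⁸ × (2980)⁴ = 7.36×10²⁴ W.
S = L/(4πd²) = 2.97 W m⁻².
From T_eq⁴ = S(1−A)/(4σ): 1−A = 4σT_eq⁴/S.
1−A = 4 × 5.67×10⁻⁸ × (40.8)⁴ / 2.97 = 0.212.

A ≈ 0.79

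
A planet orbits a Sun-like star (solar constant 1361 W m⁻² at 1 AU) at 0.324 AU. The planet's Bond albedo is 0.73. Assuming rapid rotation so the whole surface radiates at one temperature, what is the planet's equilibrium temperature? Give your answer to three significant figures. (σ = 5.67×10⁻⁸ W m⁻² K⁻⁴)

T_eq ≈ 352 K

Flux at 0.324 AU: S = 1361/0.324² = 1.30×10⁴ W m⁻².
Energy balance: absorbed = emitted ⇒ πR²·S(1−A) = 4πR²·σT_eq⁴, so T_eq⁴ = S(1−A)/(4σ).
T_eq = [1.30×10⁴ × 0.27 / (4 × 5.67×10⁻⁸)]^(1/4) = (1.54×10¹⁰)^(1/4) = 352 K.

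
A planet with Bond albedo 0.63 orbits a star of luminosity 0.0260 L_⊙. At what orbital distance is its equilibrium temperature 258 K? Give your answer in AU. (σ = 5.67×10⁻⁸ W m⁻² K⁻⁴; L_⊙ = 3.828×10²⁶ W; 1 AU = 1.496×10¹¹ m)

d ≈ 0.114 AU

L = 0.0260 × 3.828×10²⁶ = 9.95×10²⁴ W.
From T_eq⁴ = L(1−A)/(16πσd²): d = √[L(1−A)/(16πσT_eq⁴)].
d = √[9.95×10²⁴ × 0.37 / (16π × 5.67×10⁻⁸ × (258)⁴)] = 1.71×10¹⁰ m = 0.114 AU.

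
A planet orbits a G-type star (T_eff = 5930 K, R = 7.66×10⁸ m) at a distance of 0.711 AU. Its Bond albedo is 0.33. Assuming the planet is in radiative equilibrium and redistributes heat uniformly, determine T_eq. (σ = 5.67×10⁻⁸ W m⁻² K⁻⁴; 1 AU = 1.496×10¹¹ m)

d = 0.711 AU = 1.06×10¹¹ m.
L = 4πR_⋆²σT_⋆⁴ = 4π(7.66×10⁸)² × 5.67×10⁻⁸ × (5930)⁴ = 5.17×10²⁶ W.
S = L/(4πd²) = 3640 W m⁻².
Energy balance: absorbed = emitted ⇒ πR²·S(1−A) = 4πR²·σT_eq⁴, so T_eq⁴ = S(1−A)/(4σ).
T_eq = [3640 × 0.67 / (4 × 5.67×10⁻⁸)]^(1/4) = (1.07×10¹⁰)^(1/4) = 322 K.

T_eq ≈ 322 K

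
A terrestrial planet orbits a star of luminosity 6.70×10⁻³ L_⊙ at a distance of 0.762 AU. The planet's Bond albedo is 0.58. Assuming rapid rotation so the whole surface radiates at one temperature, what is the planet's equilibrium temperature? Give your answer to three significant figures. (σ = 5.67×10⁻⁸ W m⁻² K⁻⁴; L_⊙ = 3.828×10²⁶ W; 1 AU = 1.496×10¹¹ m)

T_eq ≈ 73.4 K

d = 0.762 AU = 1.14×10¹¹ m.
L = 6.70×10⁻³ × 3.828×10²⁶ = 2.56×10²⁴ W.
Flux: S = L/(4πd²) = 2.56×10²⁴/(4π×(1.14×10¹¹)²) = 15.7 W m⁻².
Energy balance: absorbed = emitted ⇒ πR²·S(1−A) = 4πR²·σT_eq⁴, so T_eq⁴ = S(1−A)/(4σ).
T_eq = [15.7 × 0.42 / (4 × 5.67×10⁻⁸)]^(1/4) = (2.91×10⁷)^(1/4) = 73.4 K.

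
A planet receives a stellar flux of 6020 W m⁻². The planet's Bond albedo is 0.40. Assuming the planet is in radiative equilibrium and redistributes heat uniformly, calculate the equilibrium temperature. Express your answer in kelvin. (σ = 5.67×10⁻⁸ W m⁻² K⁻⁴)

Energy balance: absorbed = emitted ⇒ πR²·S(1−A) = 4πR²·σT_eq⁴, so T_eq⁴ = S(1−A)/(4σ).
T_eq = [6020 × 0.60 / (4 × 5.67×10⁻⁸)]^(1/4) = (1.59×10¹⁰)^(1/4) = 355 K.

T_eq ≈ 355 K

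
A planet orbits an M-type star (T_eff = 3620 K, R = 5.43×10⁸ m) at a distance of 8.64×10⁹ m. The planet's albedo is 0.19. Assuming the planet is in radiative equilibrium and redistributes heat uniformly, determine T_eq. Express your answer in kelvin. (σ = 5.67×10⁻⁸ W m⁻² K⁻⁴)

T_eq ≈ 609 K

L = 4πR_⋆²σT_⋆⁴ = 4π(5.43×10⁸)² × 5.67×10⁻⁸ × (3620)⁴ = 3.61×10²⁵ W.
S = L/(4πd²) = 3.85×10⁴ W m⁻².
Energy balance: absorbed = emitted ⇒ πR²·S(1−A) = 4πR²·σT_eq⁴, so T_eq⁴ = S(1−A)/(4σ).
T_eq = [3.85×10⁴ × 0.81 / (4 × 5.67×10⁻⁸)]^(1/4) = (1.37×10¹¹)^(1/4) = 609 K.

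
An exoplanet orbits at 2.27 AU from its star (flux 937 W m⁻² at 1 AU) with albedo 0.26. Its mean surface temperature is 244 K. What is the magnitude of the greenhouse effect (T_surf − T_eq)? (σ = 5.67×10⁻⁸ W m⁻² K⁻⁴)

ΔT ≈ 87.9 K

S = 937/2.27² = 181.8 W m⁻².
T_eq = [S(1−A)/(4σ)]^(1/4) = [181.8×0.74/(4×5.67×10⁻⁸)]^(1/4) = 156.1 K.
ΔT = T_surf − T_eq = 244 − 156.1.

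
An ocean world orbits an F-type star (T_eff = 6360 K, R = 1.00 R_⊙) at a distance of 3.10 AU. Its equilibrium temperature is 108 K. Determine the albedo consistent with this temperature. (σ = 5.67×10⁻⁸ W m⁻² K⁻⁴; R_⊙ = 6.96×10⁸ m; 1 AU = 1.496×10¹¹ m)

R_⋆ = 1.00 × 6.96×10⁸ = 6.96×10⁸ m.
d = 3.10 AU = 4.64×10¹¹ m.
L = 4πR_⋆²σT_⋆⁴ = 4π(6.96×10⁸)² × 5.67×10⁻⁸ × (6360)⁴ = 5.65×10²⁶ W.
S = L/(4πd²) = 209 W m⁻².
From T_eq⁴ = S(1−A)/(4σ): 1−A = 4σT_eq⁴/S.
1−A = 4 × 5.67×10⁻⁸ × (108)⁴ / 209 = 0.148.

A ≈ 0.85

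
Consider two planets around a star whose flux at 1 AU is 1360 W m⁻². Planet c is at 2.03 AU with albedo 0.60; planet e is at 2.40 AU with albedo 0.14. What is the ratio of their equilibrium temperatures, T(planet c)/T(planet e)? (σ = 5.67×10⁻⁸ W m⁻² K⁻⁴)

T₁/T₂ ≈ 0.898

T_eq = [S₀(1−A)/(4σd²)]^(1/4), so T ∝ (1−A)^(1/4) / √d.
T₁ = [1360×0.40/(4×5.67×10⁻⁸×2.03²)]^(1/4) = 155.32 K.
T₂ = [1360×0.86/(4×5.67×10⁻⁸×2.40²)]^(1/4) = 172.98 K.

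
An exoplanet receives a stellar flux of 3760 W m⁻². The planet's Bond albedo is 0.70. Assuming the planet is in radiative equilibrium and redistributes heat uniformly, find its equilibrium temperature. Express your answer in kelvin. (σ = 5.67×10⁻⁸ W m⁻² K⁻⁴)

T_eq ≈ 266 K

Energy balance: absorbed = emitted ⇒ πR²·S(1−A) = 4πR²·σT_eq⁴, so T_eq⁴ = S(1−A)/(4σ).
T_eq = [3760 × 0.30 / (4 × 5.67×10⁻⁸)]^(1/4) = (4.97×10⁹)^(1/4) = 266 K.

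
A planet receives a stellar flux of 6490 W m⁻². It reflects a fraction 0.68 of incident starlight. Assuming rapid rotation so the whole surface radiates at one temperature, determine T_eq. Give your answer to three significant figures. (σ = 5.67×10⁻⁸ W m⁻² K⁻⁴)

T_eq ≈ 309 K

Energy balance: absorbed = emitted ⇒ πR²·S(1−A) = 4πR²·σT_eq⁴, so T_eq⁴ = S(1−A)/(4σ).
T_eq = [6490 × 0.32 / (4 × 5.67×10⁻⁸)]^(1/4) = (9.16×10⁹)^(1/4) = 309 K.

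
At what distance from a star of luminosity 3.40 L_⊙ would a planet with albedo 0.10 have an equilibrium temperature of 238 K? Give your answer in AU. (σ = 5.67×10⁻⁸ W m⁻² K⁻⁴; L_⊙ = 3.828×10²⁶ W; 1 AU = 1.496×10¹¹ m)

L = 3.40 × 3.828×10²⁶ = 1.30×10²⁷ W.
From T_eq⁴ = L(1−A)/(16πσd²): d = √[L(1−A)/(16πσT_eq⁴)].
d = √[1.30×10²⁷ × 0.90 / (16π × 5.67×10⁻⁸ × (238)⁴)] = 3.58×10¹¹ m = 2.39 AU.

d ≈ 2.39 AU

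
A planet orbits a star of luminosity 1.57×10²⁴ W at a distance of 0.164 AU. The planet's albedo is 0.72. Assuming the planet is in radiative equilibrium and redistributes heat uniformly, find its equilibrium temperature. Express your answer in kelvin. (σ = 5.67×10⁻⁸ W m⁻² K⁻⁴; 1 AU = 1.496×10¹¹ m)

T_eq ≈ 127 K

d = 0.164 AU = 2.45×10¹⁰ m.
Flux: S = L/(4πd²) = 1.57×10²⁴/(4π×(2.45×10¹⁰)²) = 208 W m⁻².
Energy balance: absorbed = emitted ⇒ πR²·S(1−A) = 4πR²·σT_eq⁴, so T_eq⁴ = S(1−A)/(4σ).
T_eq = [208 × 0.28 / (4 × 5.67×10⁻⁸)]^(1/4) = (2.56×10⁸)^(1/4) = 127 K.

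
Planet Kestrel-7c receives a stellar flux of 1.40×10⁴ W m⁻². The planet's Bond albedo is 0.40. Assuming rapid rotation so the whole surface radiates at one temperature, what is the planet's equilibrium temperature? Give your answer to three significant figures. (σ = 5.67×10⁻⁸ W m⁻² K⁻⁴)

T_eq ≈ 439 K

Energy balance: absorbed = emitted ⇒ πR²·S(1−A) = 4πR²·σT_eq⁴, so T_eq⁴ = S(1−A)/(4σ).
T_eq = [1.40×10⁴ × 0.60 / (4 × 5.67×10⁻⁸)]^(1/4) = (3.70×10¹⁰)^(1/4) = 439 K.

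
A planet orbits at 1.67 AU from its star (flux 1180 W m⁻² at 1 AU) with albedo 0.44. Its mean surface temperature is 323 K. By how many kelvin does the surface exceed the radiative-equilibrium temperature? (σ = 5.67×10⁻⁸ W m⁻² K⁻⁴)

ΔT ≈ 143.2 K

S = 1180/1.67² = 423.1 W m⁻².
T_eq = [S(1−A)/(4σ)]^(1/4) = [423.1×0.56/(4×5.67×10⁻⁸)]^(1/4) = 179.8 K.
ΔT = T_surf − T_eq = 323 − 179.8.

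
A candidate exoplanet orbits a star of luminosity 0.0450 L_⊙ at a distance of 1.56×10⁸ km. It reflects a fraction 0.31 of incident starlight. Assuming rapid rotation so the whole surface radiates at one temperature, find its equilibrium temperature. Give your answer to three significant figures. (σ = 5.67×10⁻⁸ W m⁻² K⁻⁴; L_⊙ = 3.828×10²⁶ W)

d = 1.56×10⁸ km = 1.56×10¹¹ m.
L = 0.0450 × 3.828×10²⁶ = 1.72×10²⁵ W.
Flux: S = L/(4πd²) = 1.72×10²⁵/(4π×(1.56×10¹¹)²) = 56.3 W m⁻².
Energy balance: absorbed = emitted ⇒ πR²·S(1−A) = 4πR²·σT_eq⁴, so T_eq⁴ = S(1−A)/(4σ).
T_eq = [56.3 × 0.69 / (4 × 5.67×10⁻⁸)]^(1/4) = (1.71×10⁸)^(1/4) = 114 K.

T_eq ≈ 114 K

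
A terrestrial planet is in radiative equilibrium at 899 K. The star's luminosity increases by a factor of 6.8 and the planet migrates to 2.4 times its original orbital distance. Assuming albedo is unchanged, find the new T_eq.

T_eq ≈ 937 K

T_eq ∝ L^(1/4) · d^(−1/2).
T′ = 899 × 6.8^(1/4) / 2.4^(1/2) = 937 K.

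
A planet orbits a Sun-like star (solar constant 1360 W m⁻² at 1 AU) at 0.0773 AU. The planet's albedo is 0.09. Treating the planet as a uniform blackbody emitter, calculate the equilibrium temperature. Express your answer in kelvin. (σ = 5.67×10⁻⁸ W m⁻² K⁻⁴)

T_eq ≈ 978 K

Flux at 0.0773 AU: S = 1360/0.0773² = 2.28×10⁵ W m⁻².
Energy balance: absorbed = emitted ⇒ πR²·S(1−A) = 4πR²·σT_eq⁴, so T_eq⁴ = S(1−A)/(4σ).
T_eq = [2.28×10⁵ × 0.91 / (4 × 5.67×10⁻⁸)]^(1/4) = (9.13×10¹¹)^(1/4) = 978 K.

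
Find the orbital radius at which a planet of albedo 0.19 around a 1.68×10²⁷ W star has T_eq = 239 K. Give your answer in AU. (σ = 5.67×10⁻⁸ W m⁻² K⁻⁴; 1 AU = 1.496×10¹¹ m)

d ≈ 2.56 AU

From T_eq⁴ = L(1−A)/(16πσd²): d = √[L(1−A)/(16πσT_eq⁴)].
d = √[1.68×10²⁷ × 0.81 / (16π × 5.67×10⁻⁸ × (239)⁴)] = 3.83×10¹¹ m = 2.56 AU.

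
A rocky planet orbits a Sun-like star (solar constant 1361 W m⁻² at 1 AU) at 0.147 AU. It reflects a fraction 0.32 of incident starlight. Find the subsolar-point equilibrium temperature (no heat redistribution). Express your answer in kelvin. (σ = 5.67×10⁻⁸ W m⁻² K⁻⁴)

Flux at 0.147 AU: S = 1361/0.147² = 6.30×10⁴ W m⁻².
At the subsolar point the surface absorbs S(1−A) and emits σT⁴ per unit area — no factor of 4, since only the local patch is in balance.
T = [6.30×10⁴ × 0.68 / 5.67×10⁻⁸]^(1/4) = (7.55×10¹¹)^(1/4) = 932 K.

T_ss ≈ 932 K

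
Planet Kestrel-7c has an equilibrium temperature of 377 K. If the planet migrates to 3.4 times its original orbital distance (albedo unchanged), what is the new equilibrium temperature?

T_eq ≈ 204 K

T_eq ∝ L^(1/4) · d^(−1/2).
T′ = 377 / 3.4^(1/2) = 204 K.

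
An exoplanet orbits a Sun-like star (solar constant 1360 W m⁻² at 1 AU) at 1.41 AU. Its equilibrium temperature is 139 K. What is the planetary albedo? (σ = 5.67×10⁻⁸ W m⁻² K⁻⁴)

Flux at 1.41 AU: S = 1360/1.41² = 684 W m⁻².
From T_eq⁴ = S(1−A)/(4σ): 1−A = 4σT_eq⁴/S.
1−A = 4 × 5.67×10⁻⁸ × (139)⁴ / 684 = 0.124.

A ≈ 0.88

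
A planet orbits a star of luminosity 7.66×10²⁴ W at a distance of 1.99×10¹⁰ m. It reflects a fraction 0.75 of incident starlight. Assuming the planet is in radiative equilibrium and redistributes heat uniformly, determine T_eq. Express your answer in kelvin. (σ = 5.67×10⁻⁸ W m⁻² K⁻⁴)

Flux: S = L/(4πd²) = 7.66×10²⁴/(4π×(1.99×10¹⁰)²) = 1540 W m⁻².
Energy balance: absorbed = emitted ⇒ πR²·S(1−A) = 4πR²·σT_eq⁴, so T_eq⁴ = S(1−A)/(4σ).
T_eq = [1540 × 0.25 / (4 × 5.67×10⁻⁸)]^(1/4) = (1.70×10⁹)^(1/4) = 203 K.

T_eq ≈ 203 K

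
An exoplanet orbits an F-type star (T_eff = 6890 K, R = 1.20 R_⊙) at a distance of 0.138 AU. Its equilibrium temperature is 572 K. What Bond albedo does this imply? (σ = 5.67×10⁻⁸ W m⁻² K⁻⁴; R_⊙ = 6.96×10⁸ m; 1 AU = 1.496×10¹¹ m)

R_⋆ = 1.20 × 6.96×10⁸ = 8.35×10⁸ m.
d = 0.138 AU = 2.06×10¹⁰ m.
L = 4πR_⋆²σT_⋆⁴ = 4π(8.35×10⁸)² × 5.67×10⁻⁸ × (6890)⁴ = 1.12×10²⁷ W.
S = L/(4πd²) = 2.09×10⁵ W m⁻².
From T_eq⁴ = S(1−A)/(4σ): 1−A = 4σT_eq⁴/S.
1−A = 4 × 5.67×10⁻⁸ × (572)⁴ / 2.09×10⁵ = 0.116.

A ≈ 0.88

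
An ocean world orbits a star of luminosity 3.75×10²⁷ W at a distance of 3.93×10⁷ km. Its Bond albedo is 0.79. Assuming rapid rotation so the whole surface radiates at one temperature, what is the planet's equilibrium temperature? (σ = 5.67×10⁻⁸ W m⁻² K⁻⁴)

T_eq ≈ 650 K

d = 3.93×10⁷ km = 3.93×10¹⁰ m.
Flux: S = L/(4πd²) = 3.75×10²⁷/(4π×(3.93×10¹⁰)²) = 1.93×10⁵ W m⁻².
Energy balance: absorbed = emitted ⇒ πR²·S(1−A) = 4πR²·σT_eq⁴, so T_eq⁴ = S(1−A)/(4σ).
T_eq = [1.93×10⁵ × 0.21 / (4 × 5.67×10⁻⁸)]^(1/4) = (1.79×10¹¹)^(1/4) = 650 K.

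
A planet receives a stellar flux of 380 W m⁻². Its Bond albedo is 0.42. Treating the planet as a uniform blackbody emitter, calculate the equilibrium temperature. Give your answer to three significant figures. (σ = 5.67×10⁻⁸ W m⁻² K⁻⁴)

Energy balance: absorbed = emitted ⇒ πR²·S(1−A) = 4πR²·σT_eq⁴, so T_eq⁴ = S(1−A)/(4σ).
T_eq = [380 × 0.58 / (4 × 5.67×10⁻⁸)]^(1/4) = (9.72×10⁸)^(1/4) = 177 K.

T_eq ≈ 177 K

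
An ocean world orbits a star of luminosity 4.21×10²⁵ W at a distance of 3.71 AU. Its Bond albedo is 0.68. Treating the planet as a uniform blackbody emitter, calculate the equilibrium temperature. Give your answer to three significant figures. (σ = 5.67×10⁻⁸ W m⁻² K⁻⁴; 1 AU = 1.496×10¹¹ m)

T_eq ≈ 62.6 K

d = 3.71 AU = 5.55×10¹¹ m.
Flux: S = L/(4πd²) = 4.21×10²⁵/(4π×(5.55×10¹¹)²) = 10.9 W m⁻².
Energy balance: absorbed = emitted ⇒ πR²·S(1−A) = 4πR²·σT_eq⁴, so T_eq⁴ = S(1−A)/(4σ).
T_eq = [10.9 × 0.32 / (4 × 5.67×10⁻⁸)]^(1/4) = (1.53×10⁷)^(1/4) = 62.6 K.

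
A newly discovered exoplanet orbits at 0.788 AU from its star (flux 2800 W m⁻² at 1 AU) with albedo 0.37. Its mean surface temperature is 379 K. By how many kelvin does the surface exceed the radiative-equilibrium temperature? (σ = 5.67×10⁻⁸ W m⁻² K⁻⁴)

ΔT ≈ 44.5 K

S = 2800/0.788² = 4509 W m⁻².
T_eq = [S(1−A)/(4σ)]^(1/4) = [4509×0.63/(4×5.67×10⁻⁸)]^(1/4) = 334.5 K.
ΔT = T_surf − T_eq = 379 − 334.5.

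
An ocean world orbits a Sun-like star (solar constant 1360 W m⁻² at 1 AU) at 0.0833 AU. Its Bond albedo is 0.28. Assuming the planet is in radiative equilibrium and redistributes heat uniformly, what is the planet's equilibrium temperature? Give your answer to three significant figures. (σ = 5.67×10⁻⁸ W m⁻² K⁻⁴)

T_eq ≈ 888 K

Flux at 0.0833 AU: S = 1360/0.0833² = 1.96×10⁵ W m⁻².
Energy balance: absorbed = emitted ⇒ πR²·S(1−A) = 4πR²·σT_eq⁴, so T_eq⁴ = S(1−A)/(4σ).
T_eq = [1.96×10⁵ × 0.72 / (4 × 5.67×10⁻⁸)]^(1/4) = (6.22×10¹¹)^(1/4) = 888 K.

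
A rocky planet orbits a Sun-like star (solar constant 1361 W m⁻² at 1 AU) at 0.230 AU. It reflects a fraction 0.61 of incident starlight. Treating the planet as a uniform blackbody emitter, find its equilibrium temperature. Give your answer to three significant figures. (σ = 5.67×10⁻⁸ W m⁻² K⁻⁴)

Flux at 0.230 AU: S = 1361/0.230² = 2.57×10⁴ W m⁻².
Energy balance: absorbed = emitted ⇒ πR²·S(1−A) = 4πR²·σT_eq⁴, so T_eq⁴ = S(1−A)/(4σ).
T_eq = [2.57×10⁴ × 0.39 / (4 × 5.67×10⁻⁸)]^(1/4) = (4.42×10¹⁰)^(1/4) = 459 K.

T_eq ≈ 459 K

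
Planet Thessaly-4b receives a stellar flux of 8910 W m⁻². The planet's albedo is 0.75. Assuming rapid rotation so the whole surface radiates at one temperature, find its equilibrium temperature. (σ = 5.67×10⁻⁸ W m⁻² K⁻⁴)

Energy balance: absorbed = emitted ⇒ πR²·S(1−A) = 4πR²·σT_eq⁴, so T_eq⁴ = S(1−A)/(4σ).
T_eq = [8910 × 0.25 / (4 × 5.67×10⁻⁸)]^(1/4) = (9.82×10⁹)^(1/4) = 315 K.

T_eq ≈ 315 K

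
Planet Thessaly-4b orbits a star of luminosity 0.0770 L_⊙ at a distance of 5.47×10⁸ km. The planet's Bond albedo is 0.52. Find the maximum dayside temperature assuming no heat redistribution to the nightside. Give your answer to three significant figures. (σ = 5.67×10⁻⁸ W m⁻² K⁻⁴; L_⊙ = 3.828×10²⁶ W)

T_ss ≈ 90.3 K

d = 5.47×10⁸ km = 5.47×10¹¹ m.
L = 0.0770 × 3.828×10²⁶ = 2.95×10²⁵ W.
Flux: S = L/(4πd²) = 2.95×10²⁵/(4π×(5.47×10¹¹)²) = 7.84 W m⁻².
With no redistribution each surface element balances locally: S(1−A) = σT⁴.
T = [7.84 × 0.48 / 5.67×10⁻⁸]^(1/4) = (6.64×10⁷)^(1/4) = 90.3 K.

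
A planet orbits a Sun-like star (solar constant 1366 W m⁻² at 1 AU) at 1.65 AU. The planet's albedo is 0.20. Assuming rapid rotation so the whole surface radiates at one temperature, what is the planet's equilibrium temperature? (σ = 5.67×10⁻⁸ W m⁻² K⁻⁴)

T_eq ≈ 205 K

Flux at 1.65 AU: S = 1366/1.65² = 502 W m⁻².
Energy balance: absorbed = emitted ⇒ πR²·S(1−A) = 4πR²·σT_eq⁴, so T_eq⁴ = S(1−A)/(4σ).
T_eq = [502 × 0.80 / (4 × 5.67×10⁻⁸)]^(1/4) = (1.77×10⁹)^(1/4) = 205 K.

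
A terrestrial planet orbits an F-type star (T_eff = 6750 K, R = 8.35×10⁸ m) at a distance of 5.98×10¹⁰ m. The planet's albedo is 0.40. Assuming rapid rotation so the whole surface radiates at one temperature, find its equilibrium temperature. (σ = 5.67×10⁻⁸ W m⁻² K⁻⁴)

L = 4πR_⋆²σT_⋆⁴ = 4π(8.35×10⁸)² × 5.67×10⁻⁸ × (6750)⁴ = 1.03×10²⁷ W.
S = L/(4πd²) = 2.29×10⁴ W m⁻².
Energy balance: absorbed = emitted ⇒ πR²·S(1−A) = 4πR²·σT_eq⁴, so T_eq⁴ = S(1−A)/(4σ).
T_eq = [2.29×10⁴ × 0.60 / (4 × 5.67×10⁻⁸)]^(1/4) = (6.07×10¹⁰)^(1/4) = 496 K.

T_eq ≈ 496 K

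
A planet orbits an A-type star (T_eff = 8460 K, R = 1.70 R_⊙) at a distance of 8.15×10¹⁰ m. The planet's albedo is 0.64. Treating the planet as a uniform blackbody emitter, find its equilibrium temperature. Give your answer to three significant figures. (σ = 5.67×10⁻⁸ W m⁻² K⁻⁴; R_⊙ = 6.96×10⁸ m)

R_⋆ = 1.70 × 6.96×10⁸ = 1.18×10⁹ m.
L = 4πR_⋆²σT_⋆⁴ = 4π(1.18×10⁹)² × 5.67×10⁻⁸ × (8460)⁴ = 5.11×10²⁷ W.
S = L/(4πd²) = 6.12×10⁴ W m⁻².
Energy balance: absorbed = emitted ⇒ πR²·S(1−A) = 4πR²·σT_eq⁴, so T_eq⁴ = S(1−A)/(4σ).
T_eq = [6.12×10⁴ × 0.36 / (4 × 5.67×10⁻⁸)]^(1/4) = (9.72×10¹⁰)^(1/4) = 558 K.

T_eq ≈ 558 K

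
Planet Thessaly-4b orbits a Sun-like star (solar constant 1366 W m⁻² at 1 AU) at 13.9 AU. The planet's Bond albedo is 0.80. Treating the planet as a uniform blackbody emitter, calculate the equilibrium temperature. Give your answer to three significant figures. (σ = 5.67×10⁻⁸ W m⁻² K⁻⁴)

T_eq ≈ 50.0 K

Flux at 13.9 AU: S = 1366/13.9² = 7.07 W m⁻².
Energy balance: absorbed = emitted ⇒ πR²·S(1−A) = 4πR²·σT_eq⁴, so T_eq⁴ = S(1−A)/(4σ).
T_eq = [7.07 × 0.20 / (4 × 5.67×10⁻⁸)]^(1/4) = (6.23×10⁶)^(1/4) = 50.0 K.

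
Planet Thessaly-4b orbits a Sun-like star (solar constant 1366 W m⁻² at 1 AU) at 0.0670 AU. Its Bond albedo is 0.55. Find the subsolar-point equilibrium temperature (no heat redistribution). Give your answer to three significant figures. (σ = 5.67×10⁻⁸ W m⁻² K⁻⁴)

T_ss ≈ 1250 K

Flux at 0.0670 AU: S = 1366/0.0670² = 3.04×10⁵ W m⁻².
At the subsolar point the surface absorbs S(1−A) and emits σT⁴ per unit area — no factor of 4, since only the local patch is in balance.
T = [3.04×10⁵ × 0.45 / 5.67×10⁻⁸]^(1/4) = (2.42×10¹²)^(1/4) = 1250 K.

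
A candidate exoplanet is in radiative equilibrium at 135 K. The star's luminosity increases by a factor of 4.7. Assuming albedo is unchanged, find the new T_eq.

T_eq ∝ L^(1/4) · d^(−1/2).
T′ = 135 × 4.7^(1/4) = 199 K.

T_eq ≈ 199 K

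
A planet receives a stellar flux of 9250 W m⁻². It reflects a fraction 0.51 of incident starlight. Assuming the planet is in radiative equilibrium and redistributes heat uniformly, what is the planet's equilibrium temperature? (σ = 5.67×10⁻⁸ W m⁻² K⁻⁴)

T_eq ≈ 376 K

Energy balance: absorbed = emitted ⇒ πR²·S(1−A) = 4πR²·σT_eq⁴, so T_eq⁴ = S(1−A)/(4σ).
T_eq = [9250 × 0.49 / (4 × 5.67×10⁻⁸)]^(1/4) = (2.00×10¹⁰)^(1/4) = 376 K.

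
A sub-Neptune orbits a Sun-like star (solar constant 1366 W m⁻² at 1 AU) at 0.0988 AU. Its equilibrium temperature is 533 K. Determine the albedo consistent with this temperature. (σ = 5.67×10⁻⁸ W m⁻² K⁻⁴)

Flux at 0.0988 AU: S = 1366/0.0988² = 1.40×10⁵ W m⁻².
From T_eq⁴ = S(1−A)/(4σ): 1−A = 4σT_eq⁴/S.
1−A = 4 × 5.67×10⁻⁸ × (533)⁴ / 1.40×10⁵ = 0.131.

A ≈ 0.87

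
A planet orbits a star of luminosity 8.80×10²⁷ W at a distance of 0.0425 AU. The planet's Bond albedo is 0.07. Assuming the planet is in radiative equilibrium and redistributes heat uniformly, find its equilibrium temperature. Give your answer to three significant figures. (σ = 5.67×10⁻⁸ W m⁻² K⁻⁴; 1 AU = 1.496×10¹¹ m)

d = 0.0425 AU = 6.36×10⁹ m.
Flux: S = L/(4πd²) = 8.80×10²⁷/(4π×(6.36×10⁹)²) = 1.73×10⁷ W m⁻².
Energy balance: absorbed = emitted ⇒ πR²·S(1−A) = 4πR²·σT_eq⁴, so T_eq⁴ = S(1−A)/(4σ).
T_eq = [1.73×10⁷ × 0.93 / (4 × 5.67×10⁻⁸)]^(1/4) = (7.10×10¹³)^(1/4) = 2900 K.

T_eq ≈ 2900 K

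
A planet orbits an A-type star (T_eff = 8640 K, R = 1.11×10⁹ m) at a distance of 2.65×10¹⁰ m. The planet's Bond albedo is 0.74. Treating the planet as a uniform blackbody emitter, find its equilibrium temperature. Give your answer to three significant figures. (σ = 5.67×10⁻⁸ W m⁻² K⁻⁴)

L = 4πR_⋆²σT_⋆⁴ = 4π(1.11×10⁹)² × 5.67×10⁻⁸ × (8640)⁴ = 4.89×10²⁷ W.
S = L/(4πd²) = 5.54×10⁵ W m⁻².
Energy balance: absorbed = emitted ⇒ πR²·S(1−A) = 4πR²·σT_eq⁴, so T_eq⁴ = S(1−A)/(4σ).
T_eq = [5.54×10⁵ × 0.26 / (4 × 5.67×10⁻⁸)]^(1/4) = (6.36×10¹¹)^(1/4) = 893 K.

T_eq ≈ 893 K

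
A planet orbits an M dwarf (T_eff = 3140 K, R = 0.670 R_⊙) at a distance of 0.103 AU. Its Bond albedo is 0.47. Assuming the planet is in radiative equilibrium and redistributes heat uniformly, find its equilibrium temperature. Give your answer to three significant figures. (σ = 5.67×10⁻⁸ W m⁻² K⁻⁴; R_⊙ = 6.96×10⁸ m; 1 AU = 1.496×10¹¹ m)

T_eq ≈ 330 K

R_⋆ = 0.670 × 6.96×10⁸ = 4.66×10⁸ m.
d = 0.103 AU = 1.54×10¹⁰ m.
L = 4πR_⋆²σT_⋆⁴ = 4π(4.66×10⁸)² × 5.67×10⁻⁸ × (3140)⁴ = 1.51×10²⁵ W.
S = L/(4πd²) = 5050 W m⁻².
Energy balance: absorbed = emitted ⇒ πR²·S(1−A) = 4πR²·σT_eq⁴, so T_eq⁴ = S(1−A)/(4σ).
T_eq = [5050 × 0.53 / (4 × 5.67×10⁻⁸)]^(1/4) = (1.18×10¹⁰)^(1/4) = 330 K.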